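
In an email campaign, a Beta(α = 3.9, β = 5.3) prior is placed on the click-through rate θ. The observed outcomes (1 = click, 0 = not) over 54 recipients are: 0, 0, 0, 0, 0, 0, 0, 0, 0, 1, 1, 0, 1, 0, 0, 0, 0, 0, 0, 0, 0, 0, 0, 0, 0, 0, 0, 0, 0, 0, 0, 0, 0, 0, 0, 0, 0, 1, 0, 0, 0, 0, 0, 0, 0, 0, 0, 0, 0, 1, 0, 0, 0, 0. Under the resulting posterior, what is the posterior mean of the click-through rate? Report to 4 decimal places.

0.1408

The Beta prior is conjugate to a Binomial/Bernoulli likelihood; the update adds successes to α and failures to β.
Posterior: Beta(α+k, β+n−k) = Beta(3.9+5, 5.3+49) = Beta(8.9, 54.3).
Posterior mean = α/(α+β) = 8.9/63.2 = 0.1408.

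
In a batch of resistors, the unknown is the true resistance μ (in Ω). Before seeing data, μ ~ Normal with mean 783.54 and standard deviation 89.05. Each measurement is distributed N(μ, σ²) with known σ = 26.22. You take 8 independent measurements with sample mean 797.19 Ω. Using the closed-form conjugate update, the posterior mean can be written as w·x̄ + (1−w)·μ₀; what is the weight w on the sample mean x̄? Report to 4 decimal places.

0.9893

For Normal data with known variance σ², a Normal(μ₀, σ₀²) prior on μ is conjugate. Posterior precision = 1/σ₀² + n/σ²; posterior mean is the precision-weighted average of μ₀ and x̄.
σ₀² = 89.05² = 7929.9025, σ² = 26.22² = 687.4884. Prior precision 1/σ₀² = 1/7929.9025; data precision n/σ² = 8/687.4884.
w = (n/σ²)/(1/σ₀² + n/σ²) = n·σ₀²/(σ² + n·σ₀²) = 8·7929.9025/(687.4884 + 8·7929.9025) = 63439.22/64126.7084 = 0.9893.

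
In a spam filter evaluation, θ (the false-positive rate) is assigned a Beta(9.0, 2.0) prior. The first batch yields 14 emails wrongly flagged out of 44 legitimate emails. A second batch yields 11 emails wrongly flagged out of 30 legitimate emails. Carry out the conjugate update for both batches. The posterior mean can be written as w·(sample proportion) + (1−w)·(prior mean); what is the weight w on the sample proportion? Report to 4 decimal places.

0.8706

The Beta prior is conjugate to a Binomial/Bernoulli likelihood; the update adds successes to α and failures to β.
Total number of legitimate emails: n = 44 + 30 = 74.
Posterior mean = (α₀+k)/(α₀+β₀+n) = [n/(α₀+β₀+n)]·(k/n) + [(α₀+β₀)/(α₀+β₀+n)]·α₀/(α₀+β₀), so only n and the prior enter the weight.
The weight on the data is w = n/(α₀+β₀+n) = 74/(9.0+2.0+74) = 74/85.0 = 0.8706.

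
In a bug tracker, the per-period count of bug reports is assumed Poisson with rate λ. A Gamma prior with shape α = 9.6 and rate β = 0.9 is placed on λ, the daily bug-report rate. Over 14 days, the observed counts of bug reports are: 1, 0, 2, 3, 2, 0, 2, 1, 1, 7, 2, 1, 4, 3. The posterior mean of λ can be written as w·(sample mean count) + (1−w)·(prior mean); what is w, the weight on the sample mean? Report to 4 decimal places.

0.9396

With a Gamma(shape α, rate β) prior, the Poisson likelihood is conjugate: the posterior is Gamma(α + ΣXᵢ, β + n).
Posterior mean = (α₀+S)/(β₀+n) = [n/(β₀+n)]·(S/n) + [β₀/(β₀+n)]·(α₀/β₀), so only n and β₀ enter the weight.
Weight on data w = n/(β₀+n) = 14/(0.9+14) = 14/14.9 = 0.9396.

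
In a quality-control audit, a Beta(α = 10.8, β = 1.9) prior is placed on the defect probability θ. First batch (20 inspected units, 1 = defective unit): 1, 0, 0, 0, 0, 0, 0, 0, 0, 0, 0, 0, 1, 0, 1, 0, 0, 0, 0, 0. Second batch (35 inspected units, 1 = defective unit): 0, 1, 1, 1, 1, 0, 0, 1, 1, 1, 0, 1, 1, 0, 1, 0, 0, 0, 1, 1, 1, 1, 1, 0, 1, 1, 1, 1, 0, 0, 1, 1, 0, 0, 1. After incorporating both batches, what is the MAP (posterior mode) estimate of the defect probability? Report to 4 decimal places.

0.5297

The Beta prior is conjugate to a Binomial/Bernoulli likelihood; the update adds successes to α and failures to β.
After batch 1: Beta(10.8+3, 1.9+17) = Beta(13.8, 18.9).
After batch 2: Beta(13.8+22, 18.9+13) = Beta(35.8, 31.9).
Mode of Beta(a,b) for a,b>1 is (a−1)/(a+b−2) = 34.8/65.7 = 0.5297.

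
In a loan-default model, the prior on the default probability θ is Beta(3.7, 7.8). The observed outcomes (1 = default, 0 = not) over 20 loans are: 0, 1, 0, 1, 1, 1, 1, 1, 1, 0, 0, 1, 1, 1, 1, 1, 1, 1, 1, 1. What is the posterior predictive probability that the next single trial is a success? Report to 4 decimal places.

0.6254

The Beta prior is conjugate to a Binomial/Bernoulli likelihood; the update adds successes to α and failures to β.
Posterior: Beta(α+k, β+n−k) = Beta(3.7+16, 7.8+4) = Beta(19.7, 11.8).
For a single future Bernoulli trial, P(success | data) = α/(α+β) = 0.6254.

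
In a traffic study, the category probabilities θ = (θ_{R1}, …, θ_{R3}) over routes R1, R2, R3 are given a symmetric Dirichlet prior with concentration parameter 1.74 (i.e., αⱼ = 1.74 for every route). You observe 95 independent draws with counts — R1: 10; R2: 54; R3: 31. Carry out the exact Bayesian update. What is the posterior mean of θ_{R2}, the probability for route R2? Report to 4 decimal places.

0.5562

The Dirichlet prior is conjugate to the Multinomial likelihood: each posterior αⱼ = prior αⱼ + observed count nⱼ.
Posterior concentration: (11.74, 55.74, 32.74), total = 100.22.
E[θ_{R2}|data] = α_{R2}/Σα = 55.74/100.22 = 0.5562.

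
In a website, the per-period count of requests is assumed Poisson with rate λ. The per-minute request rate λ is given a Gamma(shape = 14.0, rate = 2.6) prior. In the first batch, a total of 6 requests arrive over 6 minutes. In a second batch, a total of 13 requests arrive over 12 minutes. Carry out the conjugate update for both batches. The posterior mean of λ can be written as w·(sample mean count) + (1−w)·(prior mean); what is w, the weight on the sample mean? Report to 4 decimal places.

0.8738

With a Gamma(shape α, rate β) prior, the Poisson likelihood is conjugate: the posterior is Gamma(α + ΣXᵢ, β + n).
Total number of minutes: n = 6 + 12 = 18.
Posterior mean = (α₀+S)/(β₀+n) = [n/(β₀+n)]·(S/n) + [β₀/(β₀+n)]·(α₀/β₀), so only n and β₀ enter the weight.
Weight on data w = n/(β₀+n) = 18/(2.6+18) = 18/20.6 = 0.8738.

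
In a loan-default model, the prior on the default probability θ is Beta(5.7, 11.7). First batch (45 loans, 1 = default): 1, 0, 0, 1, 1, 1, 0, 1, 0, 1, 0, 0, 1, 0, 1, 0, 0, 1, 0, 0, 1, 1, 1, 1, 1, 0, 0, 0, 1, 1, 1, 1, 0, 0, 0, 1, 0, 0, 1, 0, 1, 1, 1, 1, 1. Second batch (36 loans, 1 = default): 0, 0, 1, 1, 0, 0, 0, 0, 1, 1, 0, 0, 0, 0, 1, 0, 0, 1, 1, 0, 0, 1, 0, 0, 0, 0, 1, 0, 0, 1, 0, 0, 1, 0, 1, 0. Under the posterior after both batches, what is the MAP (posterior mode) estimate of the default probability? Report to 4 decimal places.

0.4326

The Beta prior is conjugate to a Binomial/Bernoulli likelihood; the update adds successes to α and failures to β.
After batch 1: Beta(5.7+25, 11.7+20) = Beta(30.7, 31.7).
After batch 2: Beta(30.7+12, 31.7+24) = Beta(42.7, 55.7).
Mode of Beta(a,b) for a,b>1 is (a−1)/(a+b−2) = 41.7/96.4 = 0.4326.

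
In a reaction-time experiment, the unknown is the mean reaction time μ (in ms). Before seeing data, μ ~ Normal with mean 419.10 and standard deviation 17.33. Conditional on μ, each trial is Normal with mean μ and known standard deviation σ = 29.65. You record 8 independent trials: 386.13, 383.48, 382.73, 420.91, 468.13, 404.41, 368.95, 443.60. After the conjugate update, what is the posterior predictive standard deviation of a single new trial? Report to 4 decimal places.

30.9770

For Normal data with known variance σ², a Normal(μ₀, σ₀²) prior on μ is conjugate. Posterior precision = 1/σ₀² + n/σ²; posterior mean is the precision-weighted average of μ₀ and x̄.
σ₀² = 17.33² = 300.3289, σ² = 29.65² = 879.1225; σ² + n·σ₀² = 879.1225 + 8·300.3289 = 3281.7537.
Posterior precision = 1/σ₀² + n/σ² = 1/300.3289 + 8/879.1225 = (σ² + n·σ₀²)/(σ₀²σ²) = 3281.7537/(300.3289·879.1225); posterior variance σₙ² = σ₀²σ²/(σ² + n·σ₀²) = 300.3289·879.1225/3281.7537 = 80.452684.
Predictive variance for one new observation = σₙ² + σ² = 300.3289·879.1225/3281.7537 + 879.1225 = σ²·(σ₀² + 3281.7537)/3281.7537 = 879.1225·3582.0826/3281.7537 = 959.575184; SD = √(879.1225·3582.0826/3281.7537) = 30.9770.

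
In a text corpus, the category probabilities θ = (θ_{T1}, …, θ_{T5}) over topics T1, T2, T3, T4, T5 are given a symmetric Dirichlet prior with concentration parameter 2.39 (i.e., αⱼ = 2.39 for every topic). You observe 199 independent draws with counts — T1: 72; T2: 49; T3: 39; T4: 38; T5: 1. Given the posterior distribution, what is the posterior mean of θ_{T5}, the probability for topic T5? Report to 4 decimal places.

0.0161

The Dirichlet prior is conjugate to the Multinomial likelihood: each posterior αⱼ = prior αⱼ + observed count nⱼ.
Posterior concentration: (74.39, 51.39, 41.39, 40.39, 3.39), total = 210.95.
E[θ_{T5}|data] = α_{T5}/Σα = 3.39/210.95 = 0.0161.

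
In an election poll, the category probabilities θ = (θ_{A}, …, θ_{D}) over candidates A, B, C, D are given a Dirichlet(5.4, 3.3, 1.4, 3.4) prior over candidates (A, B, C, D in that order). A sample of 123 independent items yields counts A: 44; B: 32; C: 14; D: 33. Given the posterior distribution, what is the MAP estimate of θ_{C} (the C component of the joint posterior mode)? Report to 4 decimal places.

The Dirichlet prior is conjugate to the Multinomial likelihood: each posterior αⱼ = prior αⱼ + observed count nⱼ.
Posterior concentration: (49.4, 35.3, 15.4, 36.4), total = 136.5.
Joint mode component: (α_{C}−1)/(Σα−K) = 14.4/132.5 = 0.1087.

0.1087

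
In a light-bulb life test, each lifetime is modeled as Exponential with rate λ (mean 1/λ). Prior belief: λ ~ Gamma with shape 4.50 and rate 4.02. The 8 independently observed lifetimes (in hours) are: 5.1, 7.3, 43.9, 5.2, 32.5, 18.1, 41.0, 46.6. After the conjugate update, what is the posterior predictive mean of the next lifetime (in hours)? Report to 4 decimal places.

17.7148

With a Gamma(shape α, rate β) prior on the exponential rate λ, the posterior after n observations with total T = Σxᵢ is Gamma(α+n, β+T).
Sum of observations T = 199.7 hours; n = 8.
Posterior: Gamma(4.50+8, 4.02+199.7) = Gamma(12.50, 203.72).
The predictive distribution for the next observation is Lomax; its mean is β/(α−1) = 203.72/11.50 = 17.7148.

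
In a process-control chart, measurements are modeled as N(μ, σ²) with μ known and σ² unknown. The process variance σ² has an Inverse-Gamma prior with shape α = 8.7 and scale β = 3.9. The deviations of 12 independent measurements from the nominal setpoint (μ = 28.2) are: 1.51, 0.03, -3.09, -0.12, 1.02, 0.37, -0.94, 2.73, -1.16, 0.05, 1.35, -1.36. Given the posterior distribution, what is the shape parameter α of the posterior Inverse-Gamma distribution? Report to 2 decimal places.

14.70

With known mean μ and an Inverse-Gamma(α, β) prior on σ², the Normal likelihood is conjugate: posterior is Inv-Gamma(α + n/2, β + Σ(xᵢ−μ)²/2).
Σ(xᵢ−μ)² = (1.51)² + (0.03)² + (-3.09)² + (-0.12)² + (1.02)² + (0.37)² + (-0.94)² + (2.73)² + (-1.16)² + (0.05)² + (1.35)² + (-1.36)² = 26.3775.
Posterior: Inv-Gamma(8.7 + 12/2, 3.9 + 26.3775/2) = Inv-Gamma(14.70, 17.08875).
Posterior α = 14.70.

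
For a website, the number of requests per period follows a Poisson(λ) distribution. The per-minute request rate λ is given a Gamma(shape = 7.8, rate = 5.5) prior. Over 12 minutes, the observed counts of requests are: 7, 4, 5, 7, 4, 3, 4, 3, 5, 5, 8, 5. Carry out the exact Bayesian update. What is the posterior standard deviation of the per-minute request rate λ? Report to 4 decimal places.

0.4705

With a Gamma(shape α, rate β) prior, the Poisson likelihood is conjugate: the posterior is Gamma(α + ΣXᵢ, β + n).
Sum of counts S = 60 over n = 12 minutes.
Posterior: Gamma(α+S, β+n) = Gamma(7.8+60, 5.5+12) = Gamma(67.8, 17.5).
SD = √α/β = √67.8/17.5 = 0.4705.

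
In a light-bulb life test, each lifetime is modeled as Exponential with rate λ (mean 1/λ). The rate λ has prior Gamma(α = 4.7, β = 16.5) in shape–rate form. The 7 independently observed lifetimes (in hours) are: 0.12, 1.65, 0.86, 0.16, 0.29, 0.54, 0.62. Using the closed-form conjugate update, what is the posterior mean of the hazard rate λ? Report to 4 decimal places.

0.5641

With a Gamma(shape α, rate β) prior on the exponential rate λ, the posterior after n observations with total T = Σxᵢ is Gamma(α+n, β+T).
Sum of observations T = 4.24 hours; n = 7.
Posterior: Gamma(4.7+7, 16.5+4.24) = Gamma(11.7, 20.74).
Posterior mean of λ = α/β = 11.7/20.74 = 0.5641.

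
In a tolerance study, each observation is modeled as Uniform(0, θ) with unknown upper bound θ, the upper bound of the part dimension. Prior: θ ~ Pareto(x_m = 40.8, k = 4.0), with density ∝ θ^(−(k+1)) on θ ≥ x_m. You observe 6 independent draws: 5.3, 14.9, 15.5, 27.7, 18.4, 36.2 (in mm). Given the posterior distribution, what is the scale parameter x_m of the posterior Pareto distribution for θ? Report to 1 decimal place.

A Pareto(scale x_m, shape k) prior on the upper bound θ of Uniform(0, θ) is conjugate: posterior is Pareto(max(x_m, max xᵢ), k + n).
Sample maximum = 36.2; prior scale x_m = 40.8 → posterior scale = max = 40.8.
Posterior shape = 4.0 + 6 = 10.0.
Posterior scale x_m = 40.8.

40.8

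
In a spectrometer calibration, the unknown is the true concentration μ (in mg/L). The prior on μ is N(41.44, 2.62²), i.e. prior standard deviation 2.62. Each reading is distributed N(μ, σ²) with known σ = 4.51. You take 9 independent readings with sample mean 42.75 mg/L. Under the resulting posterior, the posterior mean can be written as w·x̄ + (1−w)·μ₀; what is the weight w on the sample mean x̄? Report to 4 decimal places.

For Normal data with known variance σ², a Normal(μ₀, σ₀²) prior on μ is conjugate. Posterior precision = 1/σ₀² + n/σ²; posterior mean is the precision-weighted average of μ₀ and x̄.
σ₀² = 2.62² = 6.8644, σ² = 4.51² = 20.3401. Prior precision 1/σ₀² = 1/6.8644; data precision n/σ² = 9/20.3401.
w = (n/σ²)/(1/σ₀² + n/σ²) = n·σ₀²/(σ² + n·σ₀²) = 9·6.8644/(20.3401 + 9·6.8644) = 61.7796/82.1197 = 0.7523.

0.7523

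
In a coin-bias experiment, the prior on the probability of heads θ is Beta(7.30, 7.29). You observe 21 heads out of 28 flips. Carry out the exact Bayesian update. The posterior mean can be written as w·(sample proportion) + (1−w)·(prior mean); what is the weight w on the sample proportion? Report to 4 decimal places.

The Beta prior is conjugate to a Binomial/Bernoulli likelihood; the update adds successes to α and failures to β.
Posterior mean = (α₀+k)/(α₀+β₀+n) = [n/(α₀+β₀+n)]·(k/n) + [(α₀+β₀)/(α₀+β₀+n)]·α₀/(α₀+β₀), so only n and the prior enter the weight.
The weight on the data is w = n/(α₀+β₀+n) = 28/(7.30+7.29+28) = 28/42.59 = 0.6574.

0.6574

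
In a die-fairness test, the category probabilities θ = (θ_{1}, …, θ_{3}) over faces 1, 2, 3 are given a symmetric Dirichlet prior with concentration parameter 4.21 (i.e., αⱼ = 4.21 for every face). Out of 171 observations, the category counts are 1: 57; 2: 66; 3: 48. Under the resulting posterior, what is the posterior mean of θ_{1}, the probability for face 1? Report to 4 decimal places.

0.3333

The Dirichlet prior is conjugate to the Multinomial likelihood: each posterior αⱼ = prior αⱼ + observed count nⱼ.
Posterior concentration: (61.21, 70.21, 52.21), total = 183.63.
E[θ_{1}|data] = α_{1}/Σα = 61.21/183.63 = 0.3333.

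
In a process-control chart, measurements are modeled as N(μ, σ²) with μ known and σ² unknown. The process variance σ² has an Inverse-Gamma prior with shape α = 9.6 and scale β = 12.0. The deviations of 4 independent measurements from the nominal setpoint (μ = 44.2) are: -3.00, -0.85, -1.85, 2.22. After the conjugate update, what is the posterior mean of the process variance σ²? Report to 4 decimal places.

With known mean μ and an Inverse-Gamma(α, β) prior on σ², the Normal likelihood is conjugate: posterior is Inv-Gamma(α + n/2, β + Σ(xᵢ−μ)²/2).
Σ(xᵢ−μ)² = (-3.00)² + (-0.85)² + (-1.85)² + (2.22)² = 18.0734.
Posterior: Inv-Gamma(9.6 + 4/2, 12.0 + 18.0734/2) = Inv-Gamma(11.60, 21.03670).
E[σ²|data] = β/(α−1) = 21.03670/10.60 = 1.9846.

1.9846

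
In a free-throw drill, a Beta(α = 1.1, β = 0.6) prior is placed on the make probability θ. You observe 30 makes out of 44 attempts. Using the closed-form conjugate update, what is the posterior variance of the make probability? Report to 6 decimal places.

The Beta prior is conjugate to a Binomial/Bernoulli likelihood; the update adds successes to α and failures to β.
Posterior: Beta(α+k, β+n−k) = Beta(1.1+30, 0.6+14) = Beta(31.1, 14.6).
Var = αβ/((α+β)²(α+β+1)) = 31.1·14.6/(45.7²·46.7) = 0.004655.

0.004655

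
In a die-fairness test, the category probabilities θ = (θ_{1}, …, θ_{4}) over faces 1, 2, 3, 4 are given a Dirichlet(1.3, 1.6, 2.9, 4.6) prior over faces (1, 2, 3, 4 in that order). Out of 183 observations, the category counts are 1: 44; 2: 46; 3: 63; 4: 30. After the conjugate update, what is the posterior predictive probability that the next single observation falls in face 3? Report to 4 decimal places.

The Dirichlet prior is conjugate to the Multinomial likelihood: each posterior αⱼ = prior αⱼ + observed count nⱼ.
Posterior concentration: (45.3, 47.6, 65.9, 34.6), total = 193.4.
P(next = 3 | data) = α_{3}/Σα = 0.3407.

0.3407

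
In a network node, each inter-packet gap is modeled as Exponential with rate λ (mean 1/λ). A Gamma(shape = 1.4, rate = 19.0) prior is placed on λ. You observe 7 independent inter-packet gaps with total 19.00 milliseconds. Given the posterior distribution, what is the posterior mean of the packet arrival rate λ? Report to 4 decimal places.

0.2211

With a Gamma(shape α, rate β) prior on the exponential rate λ, the posterior after n observations with total T = Σxᵢ is Gamma(α+n, β+T).
Posterior: Gamma(1.4+7, 19.0+19.00) = Gamma(8.4, 38.00).
Posterior mean of λ = α/β = 8.4/38.00 = 0.2211.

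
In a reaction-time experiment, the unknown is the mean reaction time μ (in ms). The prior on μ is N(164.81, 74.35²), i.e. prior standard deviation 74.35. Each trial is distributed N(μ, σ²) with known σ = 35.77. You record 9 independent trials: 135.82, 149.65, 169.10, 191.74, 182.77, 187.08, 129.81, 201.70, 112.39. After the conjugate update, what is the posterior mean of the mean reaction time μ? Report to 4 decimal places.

162.2936

For Normal data with known variance σ², a Normal(μ₀, σ₀²) prior on μ is conjugate. Posterior precision = 1/σ₀² + n/σ²; posterior mean is the precision-weighted average of μ₀ and x̄.
Σxᵢ = 135.82 + 149.65 + 169.10 + 191.74 + 182.77 + 187.08 + 129.81 + 201.70 + 112.39 = 1460.06, so n·x̄ = 1460.06.
σ₀² = 74.35² = 5527.9225, σ² = 35.77² = 1279.4929; σ² + n·σ₀² = 1279.4929 + 9·5527.9225 = 51030.7954.
Posterior mean = (μ₀/σ₀² + n·x̄/σ²)/(1/σ₀² + n/σ²) = (σ²·μ₀ + σ₀²·n·x̄)/(σ² + n·σ₀²) = (1279.4929·164.81 + 5527.9225·1460.06)/51030.7954 = 8281971.750199/51030.7954 = 162.2936.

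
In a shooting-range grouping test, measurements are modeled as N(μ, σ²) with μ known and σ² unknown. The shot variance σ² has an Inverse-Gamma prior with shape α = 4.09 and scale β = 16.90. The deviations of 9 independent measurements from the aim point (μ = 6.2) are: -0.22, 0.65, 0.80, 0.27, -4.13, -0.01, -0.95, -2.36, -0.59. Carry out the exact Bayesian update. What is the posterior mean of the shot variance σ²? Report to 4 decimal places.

3.8775

With known mean μ and an Inverse-Gamma(α, β) prior on σ², the Normal likelihood is conjugate: posterior is Inv-Gamma(α + n/2, β + Σ(xᵢ−μ)²/2).
Σ(xᵢ−μ)² = (-0.22)² + (0.65)² + (0.80)² + (0.27)² + (-4.13)² + (-0.01)² + (-0.95)² + (-2.36)² + (-0.59)² = 25.0610.
Posterior: Inv-Gamma(4.09 + 9/2, 16.90 + 25.0610/2) = Inv-Gamma(8.59, 29.43050).
E[σ²|data] = β/(α−1) = 29.43050/7.59 = 3.8775.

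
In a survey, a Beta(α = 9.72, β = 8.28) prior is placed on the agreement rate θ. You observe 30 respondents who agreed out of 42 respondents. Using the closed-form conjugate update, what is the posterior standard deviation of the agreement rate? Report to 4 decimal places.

0.0606

The Beta prior is conjugate to a Binomial/Bernoulli likelihood; the update adds successes to α and failures to β.
Posterior: Beta(α+k, β+n−k) = Beta(9.72+30, 8.28+12) = Beta(39.72, 20.28).
Var = αβ/((α+β)²(α+β+1)) = 39.72·20.28/(60.00²·61.00) = 0.00366813; SD = √0.00366813 = 0.0606.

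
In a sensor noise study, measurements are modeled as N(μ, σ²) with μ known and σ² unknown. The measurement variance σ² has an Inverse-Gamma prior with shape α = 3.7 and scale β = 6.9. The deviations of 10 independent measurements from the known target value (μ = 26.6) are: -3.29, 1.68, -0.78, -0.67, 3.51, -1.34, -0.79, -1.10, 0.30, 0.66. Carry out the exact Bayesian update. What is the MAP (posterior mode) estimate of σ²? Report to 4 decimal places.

With known mean μ and an Inverse-Gamma(α, β) prior on σ², the Normal likelihood is conjugate: posterior is Inv-Gamma(α + n/2, β + Σ(xᵢ−μ)²/2).
Σ(xᵢ−μ)² = (-3.29)² + (1.68)² + (-0.78)² + (-0.67)² + (3.51)² + (-1.34)² + (-0.79)² + (-1.10)² + (0.30)² + (0.66)² = 31.1792.
Posterior: Inv-Gamma(3.7 + 10/2, 6.9 + 31.1792/2) = Inv-Gamma(8.70, 22.48960).
Mode = β/(α+1) = 22.48960/9.70 = 2.3185.

2.3185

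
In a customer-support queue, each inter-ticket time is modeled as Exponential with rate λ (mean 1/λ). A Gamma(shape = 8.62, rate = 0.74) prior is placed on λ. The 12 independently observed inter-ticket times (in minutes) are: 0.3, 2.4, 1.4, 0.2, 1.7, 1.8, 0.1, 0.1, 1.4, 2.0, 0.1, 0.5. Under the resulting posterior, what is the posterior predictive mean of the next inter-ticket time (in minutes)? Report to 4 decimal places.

0.6493

With a Gamma(shape α, rate β) prior on the exponential rate λ, the posterior after n observations with total T = Σxᵢ is Gamma(α+n, β+T).
Sum of observations T = 12.0 minutes; n = 12.
Posterior: Gamma(8.62+12, 0.74+12.0) = Gamma(20.62, 12.74).
The predictive distribution for the next observation is Lomax; its mean is β/(α−1) = 12.74/19.62 = 0.6493.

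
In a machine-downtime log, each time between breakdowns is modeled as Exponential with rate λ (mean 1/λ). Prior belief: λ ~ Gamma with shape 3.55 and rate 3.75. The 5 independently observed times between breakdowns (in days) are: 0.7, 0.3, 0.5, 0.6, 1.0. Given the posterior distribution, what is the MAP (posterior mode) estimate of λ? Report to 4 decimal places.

With a Gamma(shape α, rate β) prior on the exponential rate λ, the posterior after n observations with total T = Σxᵢ is Gamma(α+n, β+T).
Sum of observations T = 3.1 days; n = 5.
Posterior: Gamma(3.55+5, 3.75+3.1) = Gamma(8.55, 6.85).
Mode = (α−1)/β = 1.1022.

1.1022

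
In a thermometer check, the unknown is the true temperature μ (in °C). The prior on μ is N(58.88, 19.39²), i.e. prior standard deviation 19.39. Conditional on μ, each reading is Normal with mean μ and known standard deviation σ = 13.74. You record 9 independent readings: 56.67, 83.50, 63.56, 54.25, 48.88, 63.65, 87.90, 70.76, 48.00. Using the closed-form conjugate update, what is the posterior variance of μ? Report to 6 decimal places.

19.867920

For Normal data with known variance σ², a Normal(μ₀, σ₀²) prior on μ is conjugate. Posterior precision = 1/σ₀² + n/σ²; posterior mean is the precision-weighted average of μ₀ and x̄.
σ₀² = 19.39² = 375.9721, σ² = 13.74² = 188.7876; σ² + n·σ₀² = 188.7876 + 9·375.9721 = 3572.5365.
Posterior precision = 1/σ₀² + n/σ² = 1/375.9721 + 9/188.7876 = (σ² + n·σ₀²)/(σ₀²σ²) = 3572.5365/(375.9721·188.7876); posterior variance σₙ² = σ₀²σ²/(σ² + n·σ₀²) = 375.9721·188.7876/3572.5365 = 19.867920.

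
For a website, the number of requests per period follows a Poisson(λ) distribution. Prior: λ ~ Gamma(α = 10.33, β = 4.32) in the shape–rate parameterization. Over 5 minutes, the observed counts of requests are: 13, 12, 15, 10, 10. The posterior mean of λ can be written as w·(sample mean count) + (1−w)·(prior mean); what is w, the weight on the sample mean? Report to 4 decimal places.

0.5365

With a Gamma(shape α, rate β) prior, the Poisson likelihood is conjugate: the posterior is Gamma(α + ΣXᵢ, β + n).
Posterior mean = (α₀+S)/(β₀+n) = [n/(β₀+n)]·(S/n) + [β₀/(β₀+n)]·(α₀/β₀), so only n and β₀ enter the weight.
Weight on data w = n/(β₀+n) = 5/(4.32+5) = 5/9.32 = 0.5365.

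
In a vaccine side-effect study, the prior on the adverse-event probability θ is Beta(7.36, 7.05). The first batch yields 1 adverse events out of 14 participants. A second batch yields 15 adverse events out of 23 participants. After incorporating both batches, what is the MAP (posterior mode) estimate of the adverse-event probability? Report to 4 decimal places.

The Beta prior is conjugate to a Binomial/Bernoulli likelihood; the update adds successes to α and failures to β.
After batch 1: Beta(7.36+1, 7.05+13) = Beta(8.36, 20.05).
After batch 2: Beta(8.36+15, 20.05+8) = Beta(23.36, 28.05).
Mode of Beta(a,b) for a,b>1 is (a−1)/(a+b−2) = 22.36/49.41 = 0.4525.

0.4525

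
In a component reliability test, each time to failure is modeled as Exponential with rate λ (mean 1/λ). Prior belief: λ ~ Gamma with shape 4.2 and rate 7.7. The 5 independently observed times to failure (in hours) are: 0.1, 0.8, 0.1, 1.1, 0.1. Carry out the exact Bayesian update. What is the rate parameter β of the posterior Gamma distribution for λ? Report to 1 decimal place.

With a Gamma(shape α, rate β) prior on the exponential rate λ, the posterior after n observations with total T = Σxᵢ is Gamma(α+n, β+T).
Sum of observations T = 2.2 hours; n = 5.
Posterior: Gamma(4.2+5, 7.7+2.2) = Gamma(9.2, 9.9).
Posterior β = 9.9.

9.9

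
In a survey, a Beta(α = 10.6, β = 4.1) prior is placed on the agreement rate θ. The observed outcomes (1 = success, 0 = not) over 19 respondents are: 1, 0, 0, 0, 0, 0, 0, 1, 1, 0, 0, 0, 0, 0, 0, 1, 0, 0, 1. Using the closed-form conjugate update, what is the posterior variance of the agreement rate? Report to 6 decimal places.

The Beta prior is conjugate to a Binomial/Bernoulli likelihood; the update adds successes to α and failures to β.
Posterior: Beta(α+k, β+n−k) = Beta(10.6+5, 4.1+14) = Beta(15.6, 18.1).
Var = αβ/((α+β)²(α+β+1)) = 15.6·18.1/(33.7²·34.7) = 0.007165.

0.007165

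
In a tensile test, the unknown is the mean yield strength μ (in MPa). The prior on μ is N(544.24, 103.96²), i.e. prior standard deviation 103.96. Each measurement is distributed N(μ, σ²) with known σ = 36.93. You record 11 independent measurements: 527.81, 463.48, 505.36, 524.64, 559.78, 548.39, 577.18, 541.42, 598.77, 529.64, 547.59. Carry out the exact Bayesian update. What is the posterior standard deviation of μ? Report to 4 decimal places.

11.0715

For Normal data with known variance σ², a Normal(μ₀, σ₀²) prior on μ is conjugate. Posterior precision = 1/σ₀² + n/σ²; posterior mean is the precision-weighted average of μ₀ and x̄.
σ₀² = 103.96² = 10807.6816, σ² = 36.93² = 1363.8249; σ² + n·σ₀² = 1363.8249 + 11·10807.6816 = 120248.3225.
Posterior precision = 1/σ₀² + n/σ² = 1/10807.6816 + 11/1363.8249 = (σ² + n·σ₀²)/(σ₀²σ²) = 120248.3225/(10807.6816·1363.8249); posterior variance σₙ² = σ₀²σ²/(σ² + n·σ₀²) = 10807.6816·1363.8249/120248.3225 = 122.577887.
Posterior SD = √σₙ² = √(10807.6816·1363.8249/120248.3225) = 11.0715.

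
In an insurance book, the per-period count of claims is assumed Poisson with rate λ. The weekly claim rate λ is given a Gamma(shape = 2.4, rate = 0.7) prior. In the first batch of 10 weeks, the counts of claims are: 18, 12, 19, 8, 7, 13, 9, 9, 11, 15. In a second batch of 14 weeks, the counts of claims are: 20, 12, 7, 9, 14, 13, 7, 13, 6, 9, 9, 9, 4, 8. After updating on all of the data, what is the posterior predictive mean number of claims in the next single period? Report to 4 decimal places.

With a Gamma(shape α, rate β) prior, the Poisson likelihood is conjugate: the posterior is Gamma(α + ΣXᵢ, β + n).
Batch 1: sum of counts S = 121 over n = 10 weeks.
After batch 1: Gamma(α+S, β+n) = Gamma(2.4+121, 0.7+10) = Gamma(123.4, 10.7).
Batch 2: sum of counts S = 140 over n = 14 weeks.
After batch 2: Gamma(α+S, β+n) = Gamma(123.4+140, 10.7+14) = Gamma(263.4, 24.7).
The predictive distribution for one future period is NegBinom with mean α/β = 10.6640.

10.6640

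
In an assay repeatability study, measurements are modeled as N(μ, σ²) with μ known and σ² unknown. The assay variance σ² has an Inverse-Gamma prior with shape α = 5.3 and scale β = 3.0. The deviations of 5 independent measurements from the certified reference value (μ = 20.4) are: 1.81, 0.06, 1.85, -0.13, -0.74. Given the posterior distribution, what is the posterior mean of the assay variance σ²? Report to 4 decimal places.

With known mean μ and an Inverse-Gamma(α, β) prior on σ², the Normal likelihood is conjugate: posterior is Inv-Gamma(α + n/2, β + Σ(xᵢ−μ)²/2).
Σ(xᵢ−μ)² = (1.81)² + (0.06)² + (1.85)² + (-0.13)² + (-0.74)² = 7.2667.
Posterior: Inv-Gamma(5.3 + 5/2, 3.0 + 7.2667/2) = Inv-Gamma(7.80, 6.63335).
E[σ²|data] = β/(α−1) = 6.63335/6.80 = 0.9755.

0.9755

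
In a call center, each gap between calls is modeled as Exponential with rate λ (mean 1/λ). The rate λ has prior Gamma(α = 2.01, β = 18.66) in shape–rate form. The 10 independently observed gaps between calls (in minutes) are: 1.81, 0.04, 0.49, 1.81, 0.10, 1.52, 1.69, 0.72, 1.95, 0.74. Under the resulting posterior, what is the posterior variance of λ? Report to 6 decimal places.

With a Gamma(shape α, rate β) prior on the exponential rate λ, the posterior after n observations with total T = Σxᵢ is Gamma(α+n, β+T).
Sum of observations T = 10.87 minutes; n = 10.
Posterior: Gamma(2.01+10, 18.66+10.87) = Gamma(12.01, 29.53).
Var = α/β² = 0.013773.

0.013773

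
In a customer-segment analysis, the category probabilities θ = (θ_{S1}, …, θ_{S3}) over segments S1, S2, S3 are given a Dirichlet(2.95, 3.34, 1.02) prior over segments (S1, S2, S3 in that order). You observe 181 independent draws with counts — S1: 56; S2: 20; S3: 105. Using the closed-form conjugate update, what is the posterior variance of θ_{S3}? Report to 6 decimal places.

0.001300

The Dirichlet prior is conjugate to the Multinomial likelihood: each posterior αⱼ = prior αⱼ + observed count nⱼ.
Posterior concentration: (58.95, 23.34, 106.02), total = 188.31.
Var[θ_j] = α_j(Σα−α_j)/((Σα)²(Σα+1)) = 106.02·82.29/(188.31²·189.31) = 0.001300.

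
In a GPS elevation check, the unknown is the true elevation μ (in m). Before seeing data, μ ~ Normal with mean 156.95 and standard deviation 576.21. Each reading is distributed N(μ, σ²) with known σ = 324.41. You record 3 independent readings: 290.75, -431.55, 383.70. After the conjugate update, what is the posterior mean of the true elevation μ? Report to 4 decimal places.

For Normal data with known variance σ², a Normal(μ₀, σ₀²) prior on μ is conjugate. Posterior precision = 1/σ₀² + n/σ²; posterior mean is the precision-weighted average of μ₀ and x̄.
Σxᵢ = 290.75 + (-431.55) + 383.70 = 242.9, so n·x̄ = 242.9.
σ₀² = 576.21² = 332017.9641, σ² = 324.41² = 105241.8481; σ² + n·σ₀² = 105241.8481 + 3·332017.9641 = 1101295.7404.
Posterior mean = (μ₀/σ₀² + n·x̄/σ²)/(1/σ₀² + n/σ²) = (σ²·μ₀ + σ₀²·n·x̄)/(σ² + n·σ₀²) = (105241.8481·156.95 + 332017.9641·242.9)/1101295.7404 = 97164871.539185/1101295.7404 = 88.2278.

88.2278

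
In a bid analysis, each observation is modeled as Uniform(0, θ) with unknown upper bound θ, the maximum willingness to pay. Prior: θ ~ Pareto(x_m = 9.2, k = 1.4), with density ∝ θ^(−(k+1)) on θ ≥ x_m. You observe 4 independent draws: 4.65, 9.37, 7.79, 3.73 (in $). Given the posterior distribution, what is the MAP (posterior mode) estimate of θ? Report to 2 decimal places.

9.37

A Pareto(scale x_m, shape k) prior on the upper bound θ of Uniform(0, θ) is conjugate: posterior is Pareto(max(x_m, max xᵢ), k + n).
Sample maximum = 9.37; prior scale x_m = 9.2 → posterior scale = max = 9.37.
Posterior shape = 1.4 + 4 = 5.4.
The Pareto density is decreasing on [x_m, ∞), so the mode is x_m = 9.37.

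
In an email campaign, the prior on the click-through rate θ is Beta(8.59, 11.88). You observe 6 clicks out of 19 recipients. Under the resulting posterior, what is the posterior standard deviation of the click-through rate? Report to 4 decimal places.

0.0759

The Beta prior is conjugate to a Binomial/Bernoulli likelihood; the update adds successes to α and failures to β.
Posterior: Beta(α+k, β+n−k) = Beta(8.59+6, 11.88+13) = Beta(14.59, 24.88).
Var = αβ/((α+β)²(α+β+1)) = 14.59·24.88/(39.47²·40.47) = 0.00575756; SD = √0.00575756 = 0.0759.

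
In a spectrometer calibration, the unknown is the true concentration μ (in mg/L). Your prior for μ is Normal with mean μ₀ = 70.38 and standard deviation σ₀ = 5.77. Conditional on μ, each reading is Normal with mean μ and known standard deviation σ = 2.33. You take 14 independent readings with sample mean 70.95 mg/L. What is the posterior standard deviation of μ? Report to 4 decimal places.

For Normal data with known variance σ², a Normal(μ₀, σ₀²) prior on μ is conjugate. Posterior precision = 1/σ₀² + n/σ²; posterior mean is the precision-weighted average of μ₀ and x̄.
σ₀² = 5.77² = 33.2929, σ² = 2.33² = 5.4289; σ² + n·σ₀² = 5.4289 + 14·33.2929 = 471.5295.
Posterior precision = 1/σ₀² + n/σ² = 1/33.2929 + 14/5.4289 = (σ² + n·σ₀²)/(σ₀²σ²) = 471.5295/(33.2929·5.4289); posterior variance σₙ² = σ₀²σ²/(σ² + n·σ₀²) = 33.2929·5.4289/471.5295 = 0.383314.
Posterior SD = √σₙ² = √(33.2929·5.4289/471.5295) = 0.6191.

0.6191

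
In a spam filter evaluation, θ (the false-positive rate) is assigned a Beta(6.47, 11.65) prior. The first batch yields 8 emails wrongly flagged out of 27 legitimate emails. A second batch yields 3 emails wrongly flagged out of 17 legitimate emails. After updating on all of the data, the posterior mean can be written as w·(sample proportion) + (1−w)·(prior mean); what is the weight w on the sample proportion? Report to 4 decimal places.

The Beta prior is conjugate to a Binomial/Bernoulli likelihood; the update adds successes to α and failures to β.
Total number of legitimate emails: n = 27 + 17 = 44.
Posterior mean = (α₀+k)/(α₀+β₀+n) = [n/(α₀+β₀+n)]·(k/n) + [(α₀+β₀)/(α₀+β₀+n)]·α₀/(α₀+β₀), so only n and the prior enter the weight.
The weight on the data is w = n/(α₀+β₀+n) = 44/(6.47+11.65+44) = 44/62.12 = 0.7083.

0.7083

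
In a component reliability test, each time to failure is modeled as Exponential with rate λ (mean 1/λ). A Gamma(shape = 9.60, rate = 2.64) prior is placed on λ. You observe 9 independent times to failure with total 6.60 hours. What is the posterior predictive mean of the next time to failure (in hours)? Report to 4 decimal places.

0.5250

With a Gamma(shape α, rate β) prior on the exponential rate λ, the posterior after n observations with total T = Σxᵢ is Gamma(α+n, β+T).
Posterior: Gamma(9.60+9, 2.64+6.60) = Gamma(18.60, 9.24).
The predictive distribution for the next observation is Lomax; its mean is β/(α−1) = 9.24/17.60 = 0.5250.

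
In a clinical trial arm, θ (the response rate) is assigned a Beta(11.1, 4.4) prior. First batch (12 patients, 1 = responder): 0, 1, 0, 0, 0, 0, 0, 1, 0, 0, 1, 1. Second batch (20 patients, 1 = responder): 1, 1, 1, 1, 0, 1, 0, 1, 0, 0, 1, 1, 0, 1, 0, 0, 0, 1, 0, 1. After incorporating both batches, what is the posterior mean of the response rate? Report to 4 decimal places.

0.5495

The Beta prior is conjugate to a Binomial/Bernoulli likelihood; the update adds successes to α and failures to β.
After batch 1: Beta(11.1+4, 4.4+8) = Beta(15.1, 12.4).
After batch 2: Beta(15.1+11, 12.4+9) = Beta(26.1, 21.4).
Posterior mean = α/(α+β) = 26.1/47.5 = 0.5495.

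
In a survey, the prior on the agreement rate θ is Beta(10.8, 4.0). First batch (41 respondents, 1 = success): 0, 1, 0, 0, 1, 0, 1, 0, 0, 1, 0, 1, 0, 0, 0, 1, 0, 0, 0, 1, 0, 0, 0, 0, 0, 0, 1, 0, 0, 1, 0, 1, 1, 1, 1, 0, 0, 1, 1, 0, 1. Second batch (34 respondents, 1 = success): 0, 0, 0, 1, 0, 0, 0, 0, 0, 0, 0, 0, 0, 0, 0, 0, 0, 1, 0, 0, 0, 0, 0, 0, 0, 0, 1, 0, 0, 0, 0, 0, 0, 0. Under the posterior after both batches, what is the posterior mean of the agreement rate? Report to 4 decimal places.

The Beta prior is conjugate to a Binomial/Bernoulli likelihood; the update adds successes to α and failures to β.
After batch 1: Beta(10.8+16, 4.0+25) = Beta(26.8, 29.0).
After batch 2: Beta(26.8+3, 29.0+31) = Beta(29.8, 60.0).
Posterior mean = α/(α+β) = 29.8/89.8 = 0.3318.

0.3318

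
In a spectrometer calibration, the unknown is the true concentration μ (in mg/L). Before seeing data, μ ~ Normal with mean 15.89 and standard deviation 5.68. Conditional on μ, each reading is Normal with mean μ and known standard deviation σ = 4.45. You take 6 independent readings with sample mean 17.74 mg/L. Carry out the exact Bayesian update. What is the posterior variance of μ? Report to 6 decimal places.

2.994121

For Normal data with known variance σ², a Normal(μ₀, σ₀²) prior on μ is conjugate. Posterior precision = 1/σ₀² + n/σ²; posterior mean is the precision-weighted average of μ₀ and x̄.
σ₀² = 5.68² = 32.2624, σ² = 4.45² = 19.8025; σ² + n·σ₀² = 19.8025 + 6·32.2624 = 213.3769.
Posterior precision = 1/σ₀² + n/σ² = 1/32.2624 + 6/19.8025 = (σ² + n·σ₀²)/(σ₀²σ²) = 213.3769/(32.2624·19.8025); posterior variance σₙ² = σ₀²σ²/(σ² + n·σ₀²) = 32.2624·19.8025/213.3769 = 2.994121.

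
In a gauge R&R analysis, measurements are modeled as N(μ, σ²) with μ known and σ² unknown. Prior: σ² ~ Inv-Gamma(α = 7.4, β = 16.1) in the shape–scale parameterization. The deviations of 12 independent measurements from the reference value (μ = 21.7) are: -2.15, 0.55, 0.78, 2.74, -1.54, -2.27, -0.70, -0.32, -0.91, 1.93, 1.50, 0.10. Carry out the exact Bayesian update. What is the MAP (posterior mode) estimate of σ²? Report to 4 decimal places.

2.0893

With known mean μ and an Inverse-Gamma(α, β) prior on σ², the Normal likelihood is conjugate: posterior is Inv-Gamma(α + n/2, β + Σ(xᵢ−μ)²/2).
Σ(xᵢ−μ)² = (-2.15)² + (0.55)² + (0.78)² + (2.74)² + (-1.54)² + (-2.27)² + (-0.70)² + (-0.32)² + (-0.91)² + (1.93)² + (1.50)² + (0.10)² = 27.9709.
Posterior: Inv-Gamma(7.4 + 12/2, 16.1 + 27.9709/2) = Inv-Gamma(13.40, 30.08545).
Mode = β/(α+1) = 30.08545/14.40 = 2.0893.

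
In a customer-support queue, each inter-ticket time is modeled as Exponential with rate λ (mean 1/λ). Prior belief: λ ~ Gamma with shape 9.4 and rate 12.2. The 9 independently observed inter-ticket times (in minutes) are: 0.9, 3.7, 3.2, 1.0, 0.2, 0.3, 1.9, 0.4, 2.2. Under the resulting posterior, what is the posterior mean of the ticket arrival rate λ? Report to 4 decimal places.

With a Gamma(shape α, rate β) prior on the exponential rate λ, the posterior after n observations with total T = Σxᵢ is Gamma(α+n, β+T).
Sum of observations T = 13.8 minutes; n = 9.
Posterior: Gamma(9.4+9, 12.2+13.8) = Gamma(18.4, 26.0).
Posterior mean of λ = α/β = 18.4/26.0 = 0.7077.

0.7077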